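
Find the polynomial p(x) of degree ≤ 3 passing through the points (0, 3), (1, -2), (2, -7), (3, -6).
x**3 - 3*x**2 - 3*x + 3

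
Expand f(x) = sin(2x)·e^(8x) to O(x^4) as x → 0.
2*x + 16*x**2 + 188*x**3/3 + O(x**4)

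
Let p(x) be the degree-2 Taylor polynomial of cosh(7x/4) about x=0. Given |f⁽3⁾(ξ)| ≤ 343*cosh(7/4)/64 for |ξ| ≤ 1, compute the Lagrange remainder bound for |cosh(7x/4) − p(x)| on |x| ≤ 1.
343*cosh(7/4)/384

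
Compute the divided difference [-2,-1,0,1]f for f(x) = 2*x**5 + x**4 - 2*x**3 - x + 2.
6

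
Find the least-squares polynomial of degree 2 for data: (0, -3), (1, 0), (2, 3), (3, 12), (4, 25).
-87/35 + (-22/35)x + (13/7)x²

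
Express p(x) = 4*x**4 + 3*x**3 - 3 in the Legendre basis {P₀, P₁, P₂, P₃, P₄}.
(-11/5)P₀ + (9/5)P₁ + (16/7)P₂ + (6/5)P₃ + (32/35)P₄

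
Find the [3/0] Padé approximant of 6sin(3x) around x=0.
-27*x**3 + 18*x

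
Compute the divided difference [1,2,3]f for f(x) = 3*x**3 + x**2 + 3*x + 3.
19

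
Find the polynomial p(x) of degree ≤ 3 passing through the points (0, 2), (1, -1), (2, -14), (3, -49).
-2*x**3 + x**2 - 2*x + 2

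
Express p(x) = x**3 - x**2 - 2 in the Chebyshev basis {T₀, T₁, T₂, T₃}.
(-5/2)T₀ + (3/4)T₁ + (-1/2)T₂ + (1/4)T₃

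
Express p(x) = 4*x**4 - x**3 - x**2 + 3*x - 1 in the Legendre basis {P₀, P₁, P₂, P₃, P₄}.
(-8/15)P₀ + (12/5)P₁ + (34/21)P₂ + (-2/5)P₃ + (32/35)P₄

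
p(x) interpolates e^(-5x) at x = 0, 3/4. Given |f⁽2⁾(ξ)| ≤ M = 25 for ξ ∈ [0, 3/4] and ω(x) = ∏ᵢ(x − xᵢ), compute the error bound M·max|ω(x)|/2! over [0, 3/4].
225/128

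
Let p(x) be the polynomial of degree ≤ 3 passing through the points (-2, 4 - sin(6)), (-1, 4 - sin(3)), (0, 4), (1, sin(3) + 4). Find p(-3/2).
-7*sin(3)/8 - 5*sin(6)/16 + 4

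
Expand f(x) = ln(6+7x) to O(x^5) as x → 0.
log(6) + 7*x/6 - 49*x**2/72 + 343*x**3/648 - 2401*x**4/5184 + O(x**5)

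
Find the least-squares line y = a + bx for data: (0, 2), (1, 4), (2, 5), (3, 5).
a = 5/2, b = 1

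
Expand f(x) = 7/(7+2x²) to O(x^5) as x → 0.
1 - 2*x**2/7 + 4*x**4/49 + O(x**5)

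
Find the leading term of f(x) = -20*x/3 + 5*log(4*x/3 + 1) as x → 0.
-40*x**2/9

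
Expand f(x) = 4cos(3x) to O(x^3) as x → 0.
4 - 18*x**2 + O(x**3)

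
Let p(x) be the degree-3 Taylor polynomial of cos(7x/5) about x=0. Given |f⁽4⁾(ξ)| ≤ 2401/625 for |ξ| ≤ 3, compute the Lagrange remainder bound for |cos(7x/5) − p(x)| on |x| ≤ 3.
64827/5000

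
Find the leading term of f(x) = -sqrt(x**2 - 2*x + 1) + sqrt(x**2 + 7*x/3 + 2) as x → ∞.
13/6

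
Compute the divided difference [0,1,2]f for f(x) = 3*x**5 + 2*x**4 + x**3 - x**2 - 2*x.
61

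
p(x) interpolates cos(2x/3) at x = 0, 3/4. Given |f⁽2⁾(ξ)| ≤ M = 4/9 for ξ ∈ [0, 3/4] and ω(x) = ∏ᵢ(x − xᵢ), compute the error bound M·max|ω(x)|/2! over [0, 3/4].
1/32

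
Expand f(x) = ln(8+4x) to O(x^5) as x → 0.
log(8) + x/2 - x**2/8 + x**3/24 - x**4/64 + O(x**5)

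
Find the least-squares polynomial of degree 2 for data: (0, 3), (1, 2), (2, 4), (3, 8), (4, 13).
14/5 + (-7/5)x + x²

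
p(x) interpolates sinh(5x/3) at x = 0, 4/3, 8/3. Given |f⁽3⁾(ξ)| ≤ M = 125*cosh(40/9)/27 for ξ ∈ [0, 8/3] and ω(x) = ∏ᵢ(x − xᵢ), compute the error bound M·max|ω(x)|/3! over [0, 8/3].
8000*sqrt(3)*cosh(40/9)/19683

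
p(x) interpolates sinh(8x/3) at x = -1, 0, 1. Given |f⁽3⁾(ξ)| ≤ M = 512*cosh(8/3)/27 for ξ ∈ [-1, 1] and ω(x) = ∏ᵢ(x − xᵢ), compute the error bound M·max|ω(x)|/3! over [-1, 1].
512*sqrt(3)*cosh(8/3)/729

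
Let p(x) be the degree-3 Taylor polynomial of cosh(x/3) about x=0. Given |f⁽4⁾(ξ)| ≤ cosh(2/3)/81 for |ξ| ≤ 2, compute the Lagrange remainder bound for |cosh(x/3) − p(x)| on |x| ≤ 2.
2*cosh(2/3)/243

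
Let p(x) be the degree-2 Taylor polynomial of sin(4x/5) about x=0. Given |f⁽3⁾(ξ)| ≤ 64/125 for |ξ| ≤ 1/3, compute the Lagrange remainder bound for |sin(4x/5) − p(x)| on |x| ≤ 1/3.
32/10125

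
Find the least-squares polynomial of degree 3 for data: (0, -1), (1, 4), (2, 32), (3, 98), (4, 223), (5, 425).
-8/7 + (7/6)x + (39/28)x² + (37/12)x³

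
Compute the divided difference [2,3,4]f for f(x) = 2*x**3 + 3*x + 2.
18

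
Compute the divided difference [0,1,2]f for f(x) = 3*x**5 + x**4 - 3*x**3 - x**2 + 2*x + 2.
42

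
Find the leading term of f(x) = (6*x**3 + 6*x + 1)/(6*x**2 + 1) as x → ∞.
x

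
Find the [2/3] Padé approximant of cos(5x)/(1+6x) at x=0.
(1 - 125*x**2/12)/(25*x**3/2 + 25*x**2/12 + 6*x + 1)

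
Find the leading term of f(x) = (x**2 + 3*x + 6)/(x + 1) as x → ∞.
x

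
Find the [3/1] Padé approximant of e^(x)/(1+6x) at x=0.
(4571*x**3/26328 + 2189*x**2/4388 + 4389*x/4388 + 1)/(26329*x/4388 + 1)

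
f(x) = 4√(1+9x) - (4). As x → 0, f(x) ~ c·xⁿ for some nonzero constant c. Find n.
1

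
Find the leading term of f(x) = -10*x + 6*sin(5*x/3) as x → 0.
-125*x**3/27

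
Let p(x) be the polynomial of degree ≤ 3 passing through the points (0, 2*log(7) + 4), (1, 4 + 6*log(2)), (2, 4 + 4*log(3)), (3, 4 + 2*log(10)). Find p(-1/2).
log(583443*35**(3/8)*6**(1/4)/81920) + 4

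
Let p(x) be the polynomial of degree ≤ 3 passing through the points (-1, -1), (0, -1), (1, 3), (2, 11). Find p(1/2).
1/2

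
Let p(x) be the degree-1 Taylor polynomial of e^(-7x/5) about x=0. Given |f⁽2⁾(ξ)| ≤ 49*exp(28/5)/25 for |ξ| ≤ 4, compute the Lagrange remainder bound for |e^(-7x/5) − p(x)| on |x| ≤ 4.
392*exp(28/5)/25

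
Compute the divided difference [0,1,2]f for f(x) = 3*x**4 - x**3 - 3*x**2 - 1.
15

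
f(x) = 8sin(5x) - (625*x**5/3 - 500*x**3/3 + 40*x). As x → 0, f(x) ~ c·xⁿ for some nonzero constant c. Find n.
7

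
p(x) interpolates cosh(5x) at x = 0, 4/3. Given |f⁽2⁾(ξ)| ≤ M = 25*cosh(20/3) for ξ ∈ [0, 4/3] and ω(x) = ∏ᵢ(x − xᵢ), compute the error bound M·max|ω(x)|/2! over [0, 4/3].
50*cosh(20/3)/9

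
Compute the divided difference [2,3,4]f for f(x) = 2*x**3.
18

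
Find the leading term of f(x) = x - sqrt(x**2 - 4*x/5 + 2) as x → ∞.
2/5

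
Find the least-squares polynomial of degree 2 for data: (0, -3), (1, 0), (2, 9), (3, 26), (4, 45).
-23/7 + (27/35)x + (20/7)x²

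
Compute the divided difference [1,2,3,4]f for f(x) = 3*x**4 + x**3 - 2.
31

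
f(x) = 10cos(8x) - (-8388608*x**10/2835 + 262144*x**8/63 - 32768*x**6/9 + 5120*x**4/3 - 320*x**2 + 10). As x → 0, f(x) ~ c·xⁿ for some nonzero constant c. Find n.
12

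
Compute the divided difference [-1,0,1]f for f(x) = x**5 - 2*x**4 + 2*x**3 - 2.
-2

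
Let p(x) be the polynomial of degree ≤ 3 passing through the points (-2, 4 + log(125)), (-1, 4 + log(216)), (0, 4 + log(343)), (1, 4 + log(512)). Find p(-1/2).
4 + log(42*2**(1/8)*21**(11/16)*5**(13/16)/5)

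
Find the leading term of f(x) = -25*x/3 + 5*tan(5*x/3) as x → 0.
625*x**3/81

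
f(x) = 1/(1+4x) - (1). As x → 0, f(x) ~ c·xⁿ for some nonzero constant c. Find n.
1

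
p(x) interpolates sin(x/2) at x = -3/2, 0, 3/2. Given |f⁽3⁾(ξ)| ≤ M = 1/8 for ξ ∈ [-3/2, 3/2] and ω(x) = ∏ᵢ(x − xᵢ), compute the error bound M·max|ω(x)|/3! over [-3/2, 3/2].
sqrt(3)/64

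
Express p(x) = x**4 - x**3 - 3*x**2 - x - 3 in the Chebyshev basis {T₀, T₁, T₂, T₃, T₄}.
(-33/8)T₀ + (-7/4)T₁ - T₂ + (-1/4)T₃ + (1/8)T₄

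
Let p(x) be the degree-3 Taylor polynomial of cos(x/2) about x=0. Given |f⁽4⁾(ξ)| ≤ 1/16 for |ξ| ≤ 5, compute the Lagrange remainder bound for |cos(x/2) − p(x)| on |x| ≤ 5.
625/384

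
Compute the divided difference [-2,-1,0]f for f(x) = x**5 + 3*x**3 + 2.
-24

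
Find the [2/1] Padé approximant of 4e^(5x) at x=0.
(50*x**2/3 + 40*x/3 + 4)/(1 - 5*x/3)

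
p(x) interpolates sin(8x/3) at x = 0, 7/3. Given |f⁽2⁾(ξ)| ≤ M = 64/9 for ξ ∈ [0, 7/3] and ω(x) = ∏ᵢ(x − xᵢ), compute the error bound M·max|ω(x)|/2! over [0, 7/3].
392/81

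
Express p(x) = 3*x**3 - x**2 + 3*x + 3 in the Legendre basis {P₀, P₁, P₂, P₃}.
(8/3)P₀ + (24/5)P₁ + (-2/3)P₂ + (6/5)P₃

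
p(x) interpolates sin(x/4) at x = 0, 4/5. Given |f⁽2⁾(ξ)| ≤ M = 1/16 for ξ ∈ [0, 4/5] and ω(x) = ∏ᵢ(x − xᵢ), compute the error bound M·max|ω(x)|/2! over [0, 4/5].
1/200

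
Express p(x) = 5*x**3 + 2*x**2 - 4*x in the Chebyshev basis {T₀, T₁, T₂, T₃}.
T₀ + (-1/4)T₁ + T₂ + (5/4)T₃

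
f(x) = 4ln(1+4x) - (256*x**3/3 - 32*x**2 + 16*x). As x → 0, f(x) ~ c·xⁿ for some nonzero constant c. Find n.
4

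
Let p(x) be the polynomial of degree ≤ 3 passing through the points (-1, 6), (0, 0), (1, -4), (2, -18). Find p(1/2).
-3/2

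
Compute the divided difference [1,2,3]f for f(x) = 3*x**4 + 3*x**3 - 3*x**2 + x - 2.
90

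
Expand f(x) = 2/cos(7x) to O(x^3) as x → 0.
2 + 49*x**2 + O(x**3)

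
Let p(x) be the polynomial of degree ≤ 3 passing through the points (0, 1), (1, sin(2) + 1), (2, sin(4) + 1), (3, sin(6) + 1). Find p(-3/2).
-189*sin(2)/16 + 135*sin(4)/16 - 35*sin(6)/16 + 1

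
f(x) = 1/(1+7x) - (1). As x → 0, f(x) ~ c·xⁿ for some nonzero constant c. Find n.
1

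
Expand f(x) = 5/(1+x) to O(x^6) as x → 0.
5 - 5*x + 5*x**2 - 5*x**3 + 5*x**4 - 5*x**5 + O(x**6)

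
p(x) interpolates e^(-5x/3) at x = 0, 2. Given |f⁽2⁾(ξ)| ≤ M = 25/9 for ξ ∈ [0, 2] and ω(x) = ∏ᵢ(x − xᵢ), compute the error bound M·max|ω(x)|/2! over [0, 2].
25/18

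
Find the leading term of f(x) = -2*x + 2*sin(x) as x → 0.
-x**3/3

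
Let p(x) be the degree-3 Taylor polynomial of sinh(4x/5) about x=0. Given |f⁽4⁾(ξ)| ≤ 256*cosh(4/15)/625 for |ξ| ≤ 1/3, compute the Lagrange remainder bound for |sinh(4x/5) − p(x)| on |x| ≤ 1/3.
32*cosh(4/15)/151875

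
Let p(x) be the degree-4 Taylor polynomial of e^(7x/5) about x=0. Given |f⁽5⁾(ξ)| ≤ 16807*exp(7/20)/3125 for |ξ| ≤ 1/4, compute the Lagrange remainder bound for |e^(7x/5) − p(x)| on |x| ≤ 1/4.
16807*exp(7/20)/384000000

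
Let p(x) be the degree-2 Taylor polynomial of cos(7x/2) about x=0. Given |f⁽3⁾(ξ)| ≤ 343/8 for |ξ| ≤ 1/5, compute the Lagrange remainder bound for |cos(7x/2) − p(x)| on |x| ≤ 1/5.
343/6000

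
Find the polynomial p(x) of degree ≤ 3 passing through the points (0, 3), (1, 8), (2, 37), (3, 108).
3*x**3 + 3*x**2 - x + 3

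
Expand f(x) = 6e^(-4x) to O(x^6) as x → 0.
6 - 24*x + 48*x**2 - 64*x**3 + 64*x**4 - 256*x**5/5 + O(x**6)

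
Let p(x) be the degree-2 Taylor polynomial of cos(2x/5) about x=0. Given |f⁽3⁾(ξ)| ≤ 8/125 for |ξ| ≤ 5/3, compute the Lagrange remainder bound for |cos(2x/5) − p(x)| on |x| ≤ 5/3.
4/81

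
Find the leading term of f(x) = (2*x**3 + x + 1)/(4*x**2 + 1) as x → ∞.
x/2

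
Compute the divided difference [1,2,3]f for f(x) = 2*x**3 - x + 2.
12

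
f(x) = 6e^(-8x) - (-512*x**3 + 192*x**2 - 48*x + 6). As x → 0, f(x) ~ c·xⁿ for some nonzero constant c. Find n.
4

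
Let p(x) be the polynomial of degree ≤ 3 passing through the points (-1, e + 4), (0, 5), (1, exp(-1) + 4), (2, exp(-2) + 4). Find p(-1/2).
(-5*e + 1 + (5*e + 79)*exp(2))*exp(-2)/16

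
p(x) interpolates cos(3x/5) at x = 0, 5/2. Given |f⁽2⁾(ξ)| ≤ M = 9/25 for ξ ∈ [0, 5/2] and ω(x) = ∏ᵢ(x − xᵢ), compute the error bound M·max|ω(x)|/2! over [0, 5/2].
9/32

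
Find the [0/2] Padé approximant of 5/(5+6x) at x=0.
1/(6*x/5 + 1)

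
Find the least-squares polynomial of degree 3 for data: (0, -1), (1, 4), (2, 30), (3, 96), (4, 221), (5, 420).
-55/63 + (-185/378)x + (128/63)x² + (161/54)x³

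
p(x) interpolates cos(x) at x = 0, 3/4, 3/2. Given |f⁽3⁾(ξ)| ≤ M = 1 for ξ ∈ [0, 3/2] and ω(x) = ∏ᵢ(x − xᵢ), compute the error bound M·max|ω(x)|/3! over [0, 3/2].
sqrt(3)/64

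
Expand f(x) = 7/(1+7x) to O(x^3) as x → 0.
7 - 49*x + 343*x**2 + O(x**3)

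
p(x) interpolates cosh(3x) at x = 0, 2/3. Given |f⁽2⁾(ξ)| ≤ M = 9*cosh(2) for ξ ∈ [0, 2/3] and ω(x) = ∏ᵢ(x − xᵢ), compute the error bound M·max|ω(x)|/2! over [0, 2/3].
cosh(2)/2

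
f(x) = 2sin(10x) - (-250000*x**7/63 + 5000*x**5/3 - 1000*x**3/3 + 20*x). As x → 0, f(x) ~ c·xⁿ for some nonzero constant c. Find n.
9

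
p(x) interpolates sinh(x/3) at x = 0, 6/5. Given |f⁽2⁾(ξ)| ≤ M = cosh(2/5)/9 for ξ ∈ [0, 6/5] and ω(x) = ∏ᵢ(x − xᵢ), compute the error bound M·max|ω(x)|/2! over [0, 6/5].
cosh(2/5)/50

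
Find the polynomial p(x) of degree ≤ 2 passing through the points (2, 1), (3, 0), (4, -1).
3 - x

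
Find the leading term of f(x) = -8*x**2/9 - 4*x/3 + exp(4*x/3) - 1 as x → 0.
32*x**3/81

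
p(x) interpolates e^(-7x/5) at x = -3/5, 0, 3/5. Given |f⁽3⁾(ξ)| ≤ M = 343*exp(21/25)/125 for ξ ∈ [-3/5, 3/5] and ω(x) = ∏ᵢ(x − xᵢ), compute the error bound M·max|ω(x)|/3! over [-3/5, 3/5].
343*sqrt(3)*exp(21/25)/15625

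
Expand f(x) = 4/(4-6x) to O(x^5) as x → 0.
1 + 3*x/2 + 9*x**2/4 + 27*x**3/8 + 81*x**4/16 + O(x**5)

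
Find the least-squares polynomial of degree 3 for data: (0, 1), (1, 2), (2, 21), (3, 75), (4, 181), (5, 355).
65/63 + (-1007/378)x + (191/252)x² + (301/108)x³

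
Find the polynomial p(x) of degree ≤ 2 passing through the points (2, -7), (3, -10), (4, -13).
-3*x - 1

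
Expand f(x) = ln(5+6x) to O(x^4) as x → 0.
log(5) + 6*x/5 - 18*x**2/25 + 72*x**3/125 + O(x**4)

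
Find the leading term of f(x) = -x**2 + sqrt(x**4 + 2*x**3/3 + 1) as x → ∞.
x/3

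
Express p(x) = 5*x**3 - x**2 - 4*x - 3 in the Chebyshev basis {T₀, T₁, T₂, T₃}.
(-7/2)T₀ + (-1/4)T₁ + (-1/2)T₂ + (5/4)T₃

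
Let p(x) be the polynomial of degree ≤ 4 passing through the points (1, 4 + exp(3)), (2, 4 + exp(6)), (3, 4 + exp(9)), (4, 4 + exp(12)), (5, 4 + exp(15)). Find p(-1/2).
-385*exp(12)/32 - 693*exp(6)/32 + 4 + 1155*exp(3)/128 + 1485*exp(9)/64 + 315*exp(15)/128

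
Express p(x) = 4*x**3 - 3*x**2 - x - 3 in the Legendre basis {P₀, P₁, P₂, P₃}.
(-4)P₀ + (7/5)P₁ + (-2)P₂ + (8/5)P₃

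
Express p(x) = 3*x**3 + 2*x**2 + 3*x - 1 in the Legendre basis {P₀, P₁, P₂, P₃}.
(-1/3)P₀ + (24/5)P₁ + (4/3)P₂ + (6/5)P₃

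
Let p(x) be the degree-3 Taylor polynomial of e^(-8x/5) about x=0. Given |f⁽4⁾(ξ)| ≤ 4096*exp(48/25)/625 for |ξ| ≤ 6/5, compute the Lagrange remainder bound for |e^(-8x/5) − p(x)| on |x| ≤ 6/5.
221184*exp(48/25)/390625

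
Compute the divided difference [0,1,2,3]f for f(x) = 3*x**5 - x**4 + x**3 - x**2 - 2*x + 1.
70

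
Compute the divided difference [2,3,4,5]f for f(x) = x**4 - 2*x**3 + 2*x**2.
12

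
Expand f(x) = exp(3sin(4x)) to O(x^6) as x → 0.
1 + 12*x + 72*x**2 + 256*x**3 + 480*x**4 - 1024*x**5/5 + O(x**6)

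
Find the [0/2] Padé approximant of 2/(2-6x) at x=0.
1/(1 - 3*x)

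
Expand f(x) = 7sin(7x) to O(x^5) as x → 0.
49*x - 2401*x**3/6 + O(x**5)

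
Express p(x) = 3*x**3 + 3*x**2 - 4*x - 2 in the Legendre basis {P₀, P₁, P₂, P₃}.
-P₀ + (-11/5)P₁ + (2)P₂ + (6/5)P₃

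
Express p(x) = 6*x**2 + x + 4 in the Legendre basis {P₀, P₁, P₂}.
(6)P₀ + P₁ + (4)P₂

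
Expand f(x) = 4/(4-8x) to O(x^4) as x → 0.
1 + 2*x + 4*x**2 + 8*x**3 + O(x**4)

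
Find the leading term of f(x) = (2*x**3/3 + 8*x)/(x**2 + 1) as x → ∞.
2*x/3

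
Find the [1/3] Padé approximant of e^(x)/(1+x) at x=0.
(3*x/8 + 1)/(7*x**3/48 - x**2/2 + 3*x/8 + 1)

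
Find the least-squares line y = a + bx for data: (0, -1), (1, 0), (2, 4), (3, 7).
a = -17/10, b = 14/5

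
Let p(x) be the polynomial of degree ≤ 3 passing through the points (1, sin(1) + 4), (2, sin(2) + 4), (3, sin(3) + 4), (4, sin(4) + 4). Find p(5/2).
-sin(1)/16 - sin(4)/16 + 9*sin(3)/16 + 9*sin(2)/16 + 4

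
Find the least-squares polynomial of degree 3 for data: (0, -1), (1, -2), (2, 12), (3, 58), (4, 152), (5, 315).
-47/42 + (-451/252)x + (-145/84)x² + (53/18)x³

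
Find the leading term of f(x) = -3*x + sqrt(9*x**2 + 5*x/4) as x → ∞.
5/24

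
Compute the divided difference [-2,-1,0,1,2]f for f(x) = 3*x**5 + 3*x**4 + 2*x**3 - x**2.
3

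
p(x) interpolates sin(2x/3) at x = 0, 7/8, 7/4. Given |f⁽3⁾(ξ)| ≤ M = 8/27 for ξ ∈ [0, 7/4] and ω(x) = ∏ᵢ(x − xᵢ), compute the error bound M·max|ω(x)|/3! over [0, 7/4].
343*sqrt(3)/46656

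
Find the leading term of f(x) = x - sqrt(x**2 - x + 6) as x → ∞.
1/2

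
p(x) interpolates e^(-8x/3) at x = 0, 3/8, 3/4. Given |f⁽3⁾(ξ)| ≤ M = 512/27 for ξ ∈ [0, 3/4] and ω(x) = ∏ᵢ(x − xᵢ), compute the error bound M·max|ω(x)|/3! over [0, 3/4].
sqrt(3)/27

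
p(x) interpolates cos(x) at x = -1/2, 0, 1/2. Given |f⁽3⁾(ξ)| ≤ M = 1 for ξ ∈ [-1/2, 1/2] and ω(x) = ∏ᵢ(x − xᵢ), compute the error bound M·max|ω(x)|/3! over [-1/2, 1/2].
sqrt(3)/216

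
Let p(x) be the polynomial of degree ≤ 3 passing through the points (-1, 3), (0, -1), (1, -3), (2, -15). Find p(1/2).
-3/2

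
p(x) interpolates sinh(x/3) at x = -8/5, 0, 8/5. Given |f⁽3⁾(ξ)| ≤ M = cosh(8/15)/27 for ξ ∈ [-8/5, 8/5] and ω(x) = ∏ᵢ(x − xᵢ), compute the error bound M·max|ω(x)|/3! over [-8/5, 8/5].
512*sqrt(3)*cosh(8/15)/91125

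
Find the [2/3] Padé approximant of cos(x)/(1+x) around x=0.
(1 - 5*x**2/12)/(x**3/12 + x**2/12 + x + 1)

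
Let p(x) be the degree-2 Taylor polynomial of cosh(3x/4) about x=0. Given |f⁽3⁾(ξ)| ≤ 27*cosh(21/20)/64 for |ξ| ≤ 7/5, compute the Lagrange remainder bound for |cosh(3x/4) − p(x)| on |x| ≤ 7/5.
3087*cosh(21/20)/16000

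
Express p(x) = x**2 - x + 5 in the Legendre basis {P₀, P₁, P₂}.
(16/3)P₀ - P₁ + (2/3)P₂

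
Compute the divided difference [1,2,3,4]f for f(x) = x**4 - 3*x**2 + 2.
10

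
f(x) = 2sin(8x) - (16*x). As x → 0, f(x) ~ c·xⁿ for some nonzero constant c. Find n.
3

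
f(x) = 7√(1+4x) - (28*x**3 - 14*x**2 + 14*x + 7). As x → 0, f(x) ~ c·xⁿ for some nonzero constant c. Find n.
4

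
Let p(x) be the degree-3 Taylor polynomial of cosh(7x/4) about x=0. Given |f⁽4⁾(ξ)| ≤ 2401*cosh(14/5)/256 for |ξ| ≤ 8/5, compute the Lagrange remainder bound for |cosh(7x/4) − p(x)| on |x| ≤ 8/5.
4802*cosh(14/5)/1875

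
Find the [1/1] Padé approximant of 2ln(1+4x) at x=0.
8*x/(2*x + 1)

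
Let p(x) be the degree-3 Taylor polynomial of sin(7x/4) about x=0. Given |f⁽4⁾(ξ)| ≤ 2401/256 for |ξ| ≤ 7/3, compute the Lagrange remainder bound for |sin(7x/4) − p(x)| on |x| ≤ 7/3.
5764801/497664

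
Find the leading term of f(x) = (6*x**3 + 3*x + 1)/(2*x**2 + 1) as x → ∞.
3*x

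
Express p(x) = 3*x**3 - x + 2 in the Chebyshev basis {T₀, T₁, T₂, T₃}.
(2)T₀ + (5/4)T₁ + (3/4)T₃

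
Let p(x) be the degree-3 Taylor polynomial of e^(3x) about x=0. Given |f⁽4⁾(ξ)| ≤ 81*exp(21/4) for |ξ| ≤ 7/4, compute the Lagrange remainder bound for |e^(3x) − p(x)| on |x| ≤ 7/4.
64827*exp(21/4)/2048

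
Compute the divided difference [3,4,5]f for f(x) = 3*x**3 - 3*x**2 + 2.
33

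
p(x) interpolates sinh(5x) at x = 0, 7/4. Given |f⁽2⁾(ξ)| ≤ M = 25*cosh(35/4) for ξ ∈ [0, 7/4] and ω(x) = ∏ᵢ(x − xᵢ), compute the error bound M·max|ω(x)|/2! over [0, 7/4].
1225*cosh(35/4)/128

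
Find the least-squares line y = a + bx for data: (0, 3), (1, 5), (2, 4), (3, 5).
a = 7/2, b = 1/2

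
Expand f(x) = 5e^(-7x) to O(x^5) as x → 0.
5 - 35*x + 245*x**2/2 - 1715*x**3/6 + 12005*x**4/24 + O(x**5)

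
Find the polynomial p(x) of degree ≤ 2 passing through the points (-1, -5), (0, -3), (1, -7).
-3*x**2 - x - 3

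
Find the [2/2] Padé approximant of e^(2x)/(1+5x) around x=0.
(122*x**2/171 + 77*x/57 + 1)/(-553*x**2/171 + 248*x/57 + 1)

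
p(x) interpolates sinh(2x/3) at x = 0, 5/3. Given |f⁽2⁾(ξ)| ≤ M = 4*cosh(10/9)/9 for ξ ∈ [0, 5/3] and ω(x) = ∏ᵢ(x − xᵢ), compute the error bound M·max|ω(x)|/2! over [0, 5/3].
25*cosh(10/9)/162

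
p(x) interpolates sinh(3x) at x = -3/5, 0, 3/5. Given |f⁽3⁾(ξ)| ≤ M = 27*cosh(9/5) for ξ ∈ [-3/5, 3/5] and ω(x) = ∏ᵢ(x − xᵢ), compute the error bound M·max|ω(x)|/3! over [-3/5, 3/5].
27*sqrt(3)*cosh(9/5)/125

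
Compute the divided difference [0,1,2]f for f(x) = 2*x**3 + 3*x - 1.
6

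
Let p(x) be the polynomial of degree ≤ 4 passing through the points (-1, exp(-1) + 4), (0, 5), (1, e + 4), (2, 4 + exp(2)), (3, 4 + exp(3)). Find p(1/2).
(-5 + e*(-20*exp(2) + 3*exp(3) + 90*e + 572))*exp(-1)/128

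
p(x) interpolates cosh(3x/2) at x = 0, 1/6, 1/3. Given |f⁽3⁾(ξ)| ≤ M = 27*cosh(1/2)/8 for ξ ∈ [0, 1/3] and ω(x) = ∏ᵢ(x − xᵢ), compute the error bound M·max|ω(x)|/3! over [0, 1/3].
sqrt(3)*cosh(1/2)/1728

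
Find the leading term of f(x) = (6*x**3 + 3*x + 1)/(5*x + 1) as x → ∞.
6*x**2/5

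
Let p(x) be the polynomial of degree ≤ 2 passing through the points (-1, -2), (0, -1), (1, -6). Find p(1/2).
-11/4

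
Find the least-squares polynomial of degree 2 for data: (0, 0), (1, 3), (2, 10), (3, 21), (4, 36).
x + (2)x²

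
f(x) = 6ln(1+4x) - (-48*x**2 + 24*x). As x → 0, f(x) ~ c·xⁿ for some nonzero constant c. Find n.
3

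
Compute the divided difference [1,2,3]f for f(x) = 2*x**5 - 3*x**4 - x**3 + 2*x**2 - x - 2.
101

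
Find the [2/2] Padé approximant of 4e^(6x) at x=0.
(12*x**2 + 12*x + 4)/(3*x**2 - 3*x + 1)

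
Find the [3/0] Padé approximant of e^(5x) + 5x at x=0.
125*x**3/6 + 25*x**2/2 + 10*x + 1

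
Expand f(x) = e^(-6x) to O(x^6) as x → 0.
1 - 6*x + 18*x**2 - 36*x**3 + 54*x**4 - 324*x**5/5 + O(x**6)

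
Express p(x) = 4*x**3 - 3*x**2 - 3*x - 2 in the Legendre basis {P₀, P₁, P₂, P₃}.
(-3)P₀ + (-3/5)P₁ + (-2)P₂ + (8/5)P₃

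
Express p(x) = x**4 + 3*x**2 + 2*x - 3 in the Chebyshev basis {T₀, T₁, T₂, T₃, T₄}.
(-9/8)T₀ + (2)T₁ + (2)T₂ + (1/8)T₄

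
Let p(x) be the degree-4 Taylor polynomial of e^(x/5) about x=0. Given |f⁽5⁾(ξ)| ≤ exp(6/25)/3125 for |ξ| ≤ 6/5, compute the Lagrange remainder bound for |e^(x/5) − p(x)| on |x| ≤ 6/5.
324*exp(6/25)/48828125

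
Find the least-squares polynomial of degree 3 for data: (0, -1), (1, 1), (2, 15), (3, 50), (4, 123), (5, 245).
-71/63 + (358/189)x + (-92/63)x² + (59/27)x³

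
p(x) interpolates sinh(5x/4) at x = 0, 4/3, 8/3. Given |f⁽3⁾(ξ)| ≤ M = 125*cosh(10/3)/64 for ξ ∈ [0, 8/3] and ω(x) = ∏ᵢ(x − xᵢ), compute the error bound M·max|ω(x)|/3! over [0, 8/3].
125*sqrt(3)*cosh(10/3)/729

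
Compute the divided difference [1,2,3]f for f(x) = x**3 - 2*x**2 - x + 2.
4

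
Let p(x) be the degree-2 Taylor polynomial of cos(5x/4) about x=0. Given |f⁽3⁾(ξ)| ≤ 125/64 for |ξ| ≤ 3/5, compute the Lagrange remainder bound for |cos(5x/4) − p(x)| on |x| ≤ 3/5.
9/128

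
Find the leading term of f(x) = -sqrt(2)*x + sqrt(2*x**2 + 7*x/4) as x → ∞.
7*sqrt(2)/16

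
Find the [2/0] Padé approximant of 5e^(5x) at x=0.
125*x**2/2 + 25*x + 5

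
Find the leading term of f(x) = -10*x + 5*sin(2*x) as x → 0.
-20*x**3/3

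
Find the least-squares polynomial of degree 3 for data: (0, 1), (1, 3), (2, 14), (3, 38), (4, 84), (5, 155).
125/126 + (-11/108)x + (155/126)x² + (107/108)x³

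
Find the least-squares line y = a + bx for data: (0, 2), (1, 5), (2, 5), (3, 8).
a = 23/10, b = 9/5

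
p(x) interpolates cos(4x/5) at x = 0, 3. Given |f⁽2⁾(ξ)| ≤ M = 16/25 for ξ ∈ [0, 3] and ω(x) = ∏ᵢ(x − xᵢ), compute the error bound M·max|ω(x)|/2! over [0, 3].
18/25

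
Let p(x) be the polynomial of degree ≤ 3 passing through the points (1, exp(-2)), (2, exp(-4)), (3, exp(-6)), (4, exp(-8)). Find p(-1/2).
(-189*exp(4) - 35 + 135*exp(2) + 105*exp(6))*exp(-8)/16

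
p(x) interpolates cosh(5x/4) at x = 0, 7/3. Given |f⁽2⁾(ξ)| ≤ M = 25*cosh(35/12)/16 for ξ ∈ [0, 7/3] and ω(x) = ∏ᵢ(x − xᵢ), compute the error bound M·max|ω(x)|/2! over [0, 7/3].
1225*cosh(35/12)/1152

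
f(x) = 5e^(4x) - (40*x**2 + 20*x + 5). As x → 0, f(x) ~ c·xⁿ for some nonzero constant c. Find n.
3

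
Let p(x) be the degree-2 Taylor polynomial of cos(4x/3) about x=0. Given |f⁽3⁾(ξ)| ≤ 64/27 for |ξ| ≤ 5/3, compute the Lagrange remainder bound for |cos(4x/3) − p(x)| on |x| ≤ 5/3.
4000/2187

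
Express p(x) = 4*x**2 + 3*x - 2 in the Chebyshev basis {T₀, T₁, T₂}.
(3)T₁ + (2)T₂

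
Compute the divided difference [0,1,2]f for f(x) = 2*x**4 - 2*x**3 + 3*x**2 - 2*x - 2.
11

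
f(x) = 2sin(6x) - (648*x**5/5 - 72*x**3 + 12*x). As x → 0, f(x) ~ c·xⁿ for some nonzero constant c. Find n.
7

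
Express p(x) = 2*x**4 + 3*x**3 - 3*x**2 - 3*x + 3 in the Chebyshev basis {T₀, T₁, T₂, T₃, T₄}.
(9/4)T₀ + (-3/4)T₁ + (-1/2)T₂ + (3/4)T₃ + (1/4)T₄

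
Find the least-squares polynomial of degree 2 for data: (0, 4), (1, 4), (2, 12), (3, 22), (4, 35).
17/5 + (2)x²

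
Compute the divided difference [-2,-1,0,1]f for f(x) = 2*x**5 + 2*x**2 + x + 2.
10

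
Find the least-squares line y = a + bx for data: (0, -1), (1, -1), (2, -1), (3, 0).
a = -6/5, b = 3/10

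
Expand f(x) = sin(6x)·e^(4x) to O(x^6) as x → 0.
6*x + 24*x**2 + 12*x**3 - 80*x**4 - 796*x**5/5 + O(x**6)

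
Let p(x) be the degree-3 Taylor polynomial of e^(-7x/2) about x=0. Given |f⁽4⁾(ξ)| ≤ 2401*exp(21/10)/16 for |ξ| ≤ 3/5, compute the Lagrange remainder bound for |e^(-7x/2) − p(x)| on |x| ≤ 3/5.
64827*exp(21/10)/80000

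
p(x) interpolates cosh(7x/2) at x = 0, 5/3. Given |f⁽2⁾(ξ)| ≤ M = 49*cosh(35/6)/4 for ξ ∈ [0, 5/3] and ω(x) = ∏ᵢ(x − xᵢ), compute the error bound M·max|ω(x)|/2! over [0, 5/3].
1225*cosh(35/6)/288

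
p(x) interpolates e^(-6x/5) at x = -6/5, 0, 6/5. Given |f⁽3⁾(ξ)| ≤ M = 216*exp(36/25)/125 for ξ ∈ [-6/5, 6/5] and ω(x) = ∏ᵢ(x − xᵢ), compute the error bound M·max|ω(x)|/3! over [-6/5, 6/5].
1728*sqrt(3)*exp(36/25)/15625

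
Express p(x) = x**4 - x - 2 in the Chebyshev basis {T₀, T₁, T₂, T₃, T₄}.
(-13/8)T₀ - T₁ + (1/2)T₂ + (1/8)T₄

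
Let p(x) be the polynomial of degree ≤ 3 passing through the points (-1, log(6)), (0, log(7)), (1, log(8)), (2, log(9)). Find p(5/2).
log(567*2**(1/8)*50421**(1/16)/128)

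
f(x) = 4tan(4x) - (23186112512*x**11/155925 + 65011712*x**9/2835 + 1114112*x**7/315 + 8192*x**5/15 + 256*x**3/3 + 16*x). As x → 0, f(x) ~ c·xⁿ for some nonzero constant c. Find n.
13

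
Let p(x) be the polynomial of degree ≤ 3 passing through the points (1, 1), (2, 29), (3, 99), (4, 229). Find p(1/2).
-23/8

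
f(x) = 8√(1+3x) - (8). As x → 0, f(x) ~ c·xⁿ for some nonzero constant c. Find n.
1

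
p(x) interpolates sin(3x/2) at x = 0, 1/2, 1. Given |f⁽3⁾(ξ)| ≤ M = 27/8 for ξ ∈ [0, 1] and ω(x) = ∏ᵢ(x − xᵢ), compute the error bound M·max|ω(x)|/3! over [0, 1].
sqrt(3)/64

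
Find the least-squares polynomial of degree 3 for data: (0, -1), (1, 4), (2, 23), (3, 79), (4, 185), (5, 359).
-16/21 + (11/9)x + (-13/84)x² + (103/36)x³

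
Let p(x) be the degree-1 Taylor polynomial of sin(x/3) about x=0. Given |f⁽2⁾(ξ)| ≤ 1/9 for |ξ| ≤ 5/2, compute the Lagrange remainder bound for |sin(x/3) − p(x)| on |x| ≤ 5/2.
25/72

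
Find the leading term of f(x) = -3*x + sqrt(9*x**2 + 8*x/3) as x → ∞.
4/9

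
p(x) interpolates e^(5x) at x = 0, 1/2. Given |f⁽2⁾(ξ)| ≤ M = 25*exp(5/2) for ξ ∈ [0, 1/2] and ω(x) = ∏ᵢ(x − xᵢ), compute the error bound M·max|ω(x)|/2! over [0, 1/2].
25*exp(5/2)/32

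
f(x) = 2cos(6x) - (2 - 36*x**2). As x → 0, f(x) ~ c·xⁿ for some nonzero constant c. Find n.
4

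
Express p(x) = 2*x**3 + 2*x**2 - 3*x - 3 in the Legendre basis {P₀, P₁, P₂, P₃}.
(-7/3)P₀ + (-9/5)P₁ + (4/3)P₂ + (4/5)P₃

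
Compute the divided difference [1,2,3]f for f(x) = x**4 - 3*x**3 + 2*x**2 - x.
9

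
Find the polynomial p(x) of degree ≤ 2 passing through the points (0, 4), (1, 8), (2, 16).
2*x**2 + 2*x + 4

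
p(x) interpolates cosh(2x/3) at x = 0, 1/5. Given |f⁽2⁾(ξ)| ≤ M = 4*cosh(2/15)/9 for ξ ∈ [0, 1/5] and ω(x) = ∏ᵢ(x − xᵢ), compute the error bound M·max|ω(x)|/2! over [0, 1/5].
cosh(2/15)/450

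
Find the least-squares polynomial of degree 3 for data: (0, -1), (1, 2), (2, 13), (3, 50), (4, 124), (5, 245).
-29/42 + (101/252)x + (-67/84)x² + (19/9)x³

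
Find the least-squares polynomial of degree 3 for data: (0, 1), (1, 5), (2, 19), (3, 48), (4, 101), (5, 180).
67/63 + (299/378)x + (517/252)x² + (107/108)x³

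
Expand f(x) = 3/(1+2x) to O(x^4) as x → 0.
3 - 6*x + 12*x**2 - 24*x**3 + O(x**4)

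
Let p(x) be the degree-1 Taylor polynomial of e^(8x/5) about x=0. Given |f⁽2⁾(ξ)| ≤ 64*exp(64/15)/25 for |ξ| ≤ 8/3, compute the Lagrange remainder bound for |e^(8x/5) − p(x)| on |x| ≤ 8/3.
2048*exp(64/15)/225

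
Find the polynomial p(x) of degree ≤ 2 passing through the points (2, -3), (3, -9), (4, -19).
-2*x**2 + 4*x - 3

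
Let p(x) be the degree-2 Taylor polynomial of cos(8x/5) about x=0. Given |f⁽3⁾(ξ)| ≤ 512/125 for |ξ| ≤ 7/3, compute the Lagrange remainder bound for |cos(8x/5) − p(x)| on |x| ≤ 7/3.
87808/10125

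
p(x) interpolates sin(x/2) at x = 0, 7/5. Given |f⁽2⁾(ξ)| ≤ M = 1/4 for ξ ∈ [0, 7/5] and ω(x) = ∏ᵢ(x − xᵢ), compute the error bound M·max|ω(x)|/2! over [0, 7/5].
49/800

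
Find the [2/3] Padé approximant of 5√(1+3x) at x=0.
(315*x**2/16 + 21*x + 5)/(-27*x**3/160 + 81*x**2/80 + 27*x/10 + 1)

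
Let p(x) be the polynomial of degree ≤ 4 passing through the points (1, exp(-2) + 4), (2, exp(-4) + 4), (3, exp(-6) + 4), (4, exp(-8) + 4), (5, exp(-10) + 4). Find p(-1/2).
(-2772*exp(6) - 1540*exp(2) + 315 + 2970*exp(4) + 1155*exp(8) + 512*exp(10))*exp(-10)/128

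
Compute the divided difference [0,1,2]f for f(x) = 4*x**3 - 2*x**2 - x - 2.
10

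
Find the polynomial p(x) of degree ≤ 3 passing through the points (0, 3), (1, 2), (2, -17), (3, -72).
-3*x**3 + 2*x + 3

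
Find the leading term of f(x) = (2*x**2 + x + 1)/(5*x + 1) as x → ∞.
2*x/5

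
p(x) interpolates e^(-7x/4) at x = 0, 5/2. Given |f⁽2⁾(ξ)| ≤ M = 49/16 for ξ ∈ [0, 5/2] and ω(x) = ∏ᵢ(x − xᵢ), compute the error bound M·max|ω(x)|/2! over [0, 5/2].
1225/512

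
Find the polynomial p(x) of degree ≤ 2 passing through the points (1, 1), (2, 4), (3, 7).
3*x - 2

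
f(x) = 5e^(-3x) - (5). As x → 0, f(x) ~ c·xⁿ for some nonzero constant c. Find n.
1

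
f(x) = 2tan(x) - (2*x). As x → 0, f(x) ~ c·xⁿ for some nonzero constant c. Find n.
3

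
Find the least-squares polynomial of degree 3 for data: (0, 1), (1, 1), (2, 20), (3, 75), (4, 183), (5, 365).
55/63 + (-949/378)x + (-2/63)x² + (163/54)x³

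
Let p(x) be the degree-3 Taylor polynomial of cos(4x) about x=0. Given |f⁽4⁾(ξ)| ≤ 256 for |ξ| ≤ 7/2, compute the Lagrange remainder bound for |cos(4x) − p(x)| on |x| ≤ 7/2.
4802/3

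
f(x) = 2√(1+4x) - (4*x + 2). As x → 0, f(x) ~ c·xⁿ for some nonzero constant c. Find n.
2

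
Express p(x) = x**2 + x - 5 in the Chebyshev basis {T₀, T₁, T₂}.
(-9/2)T₀ + T₁ + (1/2)T₂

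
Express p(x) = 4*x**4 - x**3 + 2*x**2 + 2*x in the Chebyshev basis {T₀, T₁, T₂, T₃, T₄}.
(5/2)T₀ + (5/4)T₁ + (3)T₂ + (-1/4)T₃ + (1/2)T₄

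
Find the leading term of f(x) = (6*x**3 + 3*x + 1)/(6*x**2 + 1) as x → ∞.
x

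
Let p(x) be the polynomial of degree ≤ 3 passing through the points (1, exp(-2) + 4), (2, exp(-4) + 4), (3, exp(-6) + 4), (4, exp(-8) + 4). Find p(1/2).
(-35*exp(4) - 5 + 21*exp(2) + 35*exp(6) + 64*exp(8))*exp(-8)/16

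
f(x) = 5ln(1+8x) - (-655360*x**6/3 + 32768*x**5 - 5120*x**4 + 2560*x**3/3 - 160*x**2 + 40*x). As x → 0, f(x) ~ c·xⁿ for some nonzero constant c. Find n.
7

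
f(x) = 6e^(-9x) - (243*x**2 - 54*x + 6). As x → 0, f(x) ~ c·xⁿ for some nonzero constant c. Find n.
3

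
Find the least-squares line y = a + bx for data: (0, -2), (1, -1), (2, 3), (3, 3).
a = -21/10, b = 19/10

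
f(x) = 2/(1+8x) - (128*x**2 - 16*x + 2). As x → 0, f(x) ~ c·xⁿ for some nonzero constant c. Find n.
3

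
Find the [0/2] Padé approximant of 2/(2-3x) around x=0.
1/(1 - 3*x/2)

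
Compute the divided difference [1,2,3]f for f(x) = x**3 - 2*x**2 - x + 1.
4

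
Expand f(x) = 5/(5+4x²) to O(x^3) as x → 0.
1 - 4*x**2/5 + O(x**3)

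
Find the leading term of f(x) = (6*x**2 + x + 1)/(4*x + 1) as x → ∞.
3*x/2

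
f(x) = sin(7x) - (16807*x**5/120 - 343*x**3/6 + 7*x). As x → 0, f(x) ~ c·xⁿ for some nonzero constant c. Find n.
7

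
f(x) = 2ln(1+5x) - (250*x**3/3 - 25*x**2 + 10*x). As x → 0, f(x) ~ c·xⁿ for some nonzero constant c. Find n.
4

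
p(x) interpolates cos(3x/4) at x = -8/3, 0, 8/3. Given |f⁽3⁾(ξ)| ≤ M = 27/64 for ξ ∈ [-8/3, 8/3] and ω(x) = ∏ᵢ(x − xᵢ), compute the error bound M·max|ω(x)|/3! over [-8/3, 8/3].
8*sqrt(3)/27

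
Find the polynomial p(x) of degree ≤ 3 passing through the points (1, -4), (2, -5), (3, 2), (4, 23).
x**3 - 2*x**2 - 2*x - 1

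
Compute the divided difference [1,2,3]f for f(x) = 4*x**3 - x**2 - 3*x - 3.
23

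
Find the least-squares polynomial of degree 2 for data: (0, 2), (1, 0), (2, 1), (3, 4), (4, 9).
66/35 + (-97/35)x + (8/7)x²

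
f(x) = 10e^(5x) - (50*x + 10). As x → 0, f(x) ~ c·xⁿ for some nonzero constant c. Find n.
2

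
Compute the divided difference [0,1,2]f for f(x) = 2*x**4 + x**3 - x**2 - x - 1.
16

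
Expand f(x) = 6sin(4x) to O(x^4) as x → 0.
24*x - 64*x**3 + O(x**4)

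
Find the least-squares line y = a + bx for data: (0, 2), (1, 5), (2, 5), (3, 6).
a = 27/10, b = 6/5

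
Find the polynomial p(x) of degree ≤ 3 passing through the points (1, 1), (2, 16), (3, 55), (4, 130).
2*x**3 + x - 2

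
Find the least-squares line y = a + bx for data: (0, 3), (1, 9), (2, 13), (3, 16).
a = 19/5, b = 43/10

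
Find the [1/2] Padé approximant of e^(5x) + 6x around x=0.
(923*x/93 + 1)/(-125*x**2/186 - 100*x/93 + 1)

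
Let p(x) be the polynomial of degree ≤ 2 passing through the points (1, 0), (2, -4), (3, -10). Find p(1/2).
5/4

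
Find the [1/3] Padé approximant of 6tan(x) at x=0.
6*x/(1 - x**2/3)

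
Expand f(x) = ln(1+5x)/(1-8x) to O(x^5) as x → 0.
5*x + 55*x**2/2 + 785*x**3/3 + 23245*x**4/12 + O(x**5)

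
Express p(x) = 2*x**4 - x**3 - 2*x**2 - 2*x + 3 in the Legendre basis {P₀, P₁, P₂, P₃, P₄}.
(41/15)P₀ + (-13/5)P₁ + (-4/21)P₂ + (-2/5)P₃ + (16/35)P₄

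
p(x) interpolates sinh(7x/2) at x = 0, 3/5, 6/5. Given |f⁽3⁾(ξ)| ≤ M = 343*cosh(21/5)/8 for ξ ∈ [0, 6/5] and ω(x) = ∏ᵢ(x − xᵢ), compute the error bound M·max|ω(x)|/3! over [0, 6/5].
343*sqrt(3)*cosh(21/5)/1000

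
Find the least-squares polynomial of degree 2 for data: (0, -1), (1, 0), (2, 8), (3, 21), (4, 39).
-43/35 + (-73/70)x + (39/14)x²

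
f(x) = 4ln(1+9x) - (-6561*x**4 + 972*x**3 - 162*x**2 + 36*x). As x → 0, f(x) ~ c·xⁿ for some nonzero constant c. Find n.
5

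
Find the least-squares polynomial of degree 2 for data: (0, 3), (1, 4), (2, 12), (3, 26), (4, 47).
104/35 + (-15/7)x + (23/7)x²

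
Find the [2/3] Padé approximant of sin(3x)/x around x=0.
(3 - 63*x**2/20)/(9*x**2/20 + 1)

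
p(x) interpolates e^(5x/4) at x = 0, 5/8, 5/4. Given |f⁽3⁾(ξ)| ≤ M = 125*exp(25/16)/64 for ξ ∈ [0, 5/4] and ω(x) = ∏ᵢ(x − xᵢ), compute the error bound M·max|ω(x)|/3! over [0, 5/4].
15625*sqrt(3)*exp(25/16)/884736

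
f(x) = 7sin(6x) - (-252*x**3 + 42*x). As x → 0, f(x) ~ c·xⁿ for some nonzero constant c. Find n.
5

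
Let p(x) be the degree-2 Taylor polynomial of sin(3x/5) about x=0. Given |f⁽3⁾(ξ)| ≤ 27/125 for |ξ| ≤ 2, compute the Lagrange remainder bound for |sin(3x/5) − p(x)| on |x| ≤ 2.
36/125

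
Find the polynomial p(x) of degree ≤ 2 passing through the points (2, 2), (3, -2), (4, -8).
-x**2 + x + 4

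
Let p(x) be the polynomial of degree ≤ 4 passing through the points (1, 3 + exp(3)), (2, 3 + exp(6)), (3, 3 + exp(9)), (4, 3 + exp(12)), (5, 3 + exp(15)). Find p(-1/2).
-385*exp(12)/32 - 693*exp(6)/32 + 3 + 1155*exp(3)/128 + 1485*exp(9)/64 + 315*exp(15)/128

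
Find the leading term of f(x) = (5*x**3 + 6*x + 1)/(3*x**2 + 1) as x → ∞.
5*x/3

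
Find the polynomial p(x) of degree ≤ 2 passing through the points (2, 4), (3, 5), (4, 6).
x + 2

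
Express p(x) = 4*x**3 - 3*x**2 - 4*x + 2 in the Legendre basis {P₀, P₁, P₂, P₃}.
P₀ + (-8/5)P₁ + (-2)P₂ + (8/5)P₃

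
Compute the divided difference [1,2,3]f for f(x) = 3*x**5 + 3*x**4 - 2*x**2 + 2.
343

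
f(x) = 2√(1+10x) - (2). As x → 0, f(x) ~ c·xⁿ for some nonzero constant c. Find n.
1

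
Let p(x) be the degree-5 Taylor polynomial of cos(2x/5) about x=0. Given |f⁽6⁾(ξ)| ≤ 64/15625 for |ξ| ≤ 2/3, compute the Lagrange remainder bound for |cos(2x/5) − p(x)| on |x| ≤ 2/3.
256/512578125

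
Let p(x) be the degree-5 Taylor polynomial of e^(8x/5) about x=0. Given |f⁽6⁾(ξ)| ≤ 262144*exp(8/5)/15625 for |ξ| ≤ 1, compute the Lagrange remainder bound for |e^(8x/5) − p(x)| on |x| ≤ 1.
16384*exp(8/5)/703125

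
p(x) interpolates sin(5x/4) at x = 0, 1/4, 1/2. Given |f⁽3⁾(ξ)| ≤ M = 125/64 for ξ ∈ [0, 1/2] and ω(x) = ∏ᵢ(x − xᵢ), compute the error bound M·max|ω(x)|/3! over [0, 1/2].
125*sqrt(3)/110592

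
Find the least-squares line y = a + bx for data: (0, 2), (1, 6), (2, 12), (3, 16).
a = 9/5, b = 24/5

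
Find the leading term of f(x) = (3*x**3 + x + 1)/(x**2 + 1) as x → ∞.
3*x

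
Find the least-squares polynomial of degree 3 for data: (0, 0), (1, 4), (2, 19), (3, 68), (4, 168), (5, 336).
5/21 + (158/63)x + (-55/21)x² + (28/9)x³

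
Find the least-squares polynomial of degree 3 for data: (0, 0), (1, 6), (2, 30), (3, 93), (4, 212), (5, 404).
10/63 + (295/189)x + (95/126)x² + (163/54)x³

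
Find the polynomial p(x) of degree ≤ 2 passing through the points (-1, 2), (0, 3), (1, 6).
x**2 + 2*x + 3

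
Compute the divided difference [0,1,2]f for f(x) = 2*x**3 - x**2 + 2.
5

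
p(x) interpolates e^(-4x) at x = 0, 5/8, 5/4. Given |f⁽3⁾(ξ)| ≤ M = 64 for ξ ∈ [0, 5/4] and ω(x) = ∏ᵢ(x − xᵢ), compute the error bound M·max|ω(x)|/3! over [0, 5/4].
125*sqrt(3)/216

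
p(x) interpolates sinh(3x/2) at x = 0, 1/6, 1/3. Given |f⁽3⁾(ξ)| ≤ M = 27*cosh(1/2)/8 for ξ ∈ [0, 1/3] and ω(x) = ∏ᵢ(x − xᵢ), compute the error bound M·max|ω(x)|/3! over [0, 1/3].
sqrt(3)*cosh(1/2)/1728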